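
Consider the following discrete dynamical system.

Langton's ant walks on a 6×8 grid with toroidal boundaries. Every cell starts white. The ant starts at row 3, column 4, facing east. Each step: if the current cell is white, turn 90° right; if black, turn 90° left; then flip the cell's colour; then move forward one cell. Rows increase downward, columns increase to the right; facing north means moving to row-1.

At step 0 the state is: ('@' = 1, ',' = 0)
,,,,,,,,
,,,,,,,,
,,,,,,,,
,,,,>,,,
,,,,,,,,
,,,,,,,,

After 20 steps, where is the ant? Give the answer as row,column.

1,2

0) ,,,,,,,,
,,,,,,,,
,,,,,,,,
,,,,>,,,
,,,,,,,,
,,,,,,,,
1) ,,,,,,,,
,,,,,,,,
,,,,,,,,
,,,,@,,,
,,,,v,,,
,,,,,,,,
2) ,,,,,,,,
,,,,,,,,
,,,,,,,,
,,,,@,,,
,,,<@,,,
,,,,,,,,
3) ,,,,,,,,
,,,,,,,,
,,,,,,,,
,,,^@,,,
,,,@@,,,
,,,,,,,,
4) ,,,,,,,,
,,,,,,,,
,,,,,,,,
,,,@>,,,
,,,@@,,,
,,,,,,,,
5) ,,,,,,,,
,,,,,,,,
,,,,^,,,
,,,@,,,,
,,,@@,,,
,,,,,,,,
6) ,,,,,,,,
,,,,,,,,
,,,,@>,,
,,,@,,,,
,,,@@,,,
,,,,,,,,
7) ,,,,,,,,
,,,,,,,,
,,,,@@,,
,,,@,v,,
,,,@@,,,
,,,,,,,,
8) ,,,,,,,,
,,,,,,,,
,,,,@@,,
,,,@<@,,
,,,@@,,,
,,,,,,,,
9) ,,,,,,,,
,,,,,,,,
,,,,^@,,
,,,@@@,,
,,,@@,,,
,,,,,,,,
10) ,,,,,,,,
,,,,,,,,
,,,<,@,,
,,,@@@,,
,,,@@,,,
,,,,,,,,
11) ,,,,,,,,
,,,^,,,,
,,,@,@,,
,,,@@@,,
,,,@@,,,
,,,,,,,,
12) ,,,,,,,,
,,,@>,,,
,,,@,@,,
,,,@@@,,
,,,@@,,,
,,,,,,,,
13) ,,,,,,,,
,,,@@,,,
,,,@v@,,
,,,@@@,,
,,,@@,,,
,,,,,,,,
14) ,,,,,,,,
,,,@@,,,
,,,<@@,,
,,,@@@,,
,,,@@,,,
,,,,,,,,
15) ,,,,,,,,
,,,@@,,,
,,,,@@,,
,,,v@@,,
,,,@@,,,
,,,,,,,,
16) ,,,,,,,,
,,,@@,,,
,,,,@@,,
,,,,>@,,
,,,@@,,,
,,,,,,,,
17) ,,,,,,,,
,,,@@,,,
,,,,^@,,
,,,,,@,,
,,,@@,,,
,,,,,,,,
18) ,,,,,,,,
,,,@@,,,
,,,<,@,,
,,,,,@,,
,,,@@,,,
,,,,,,,,
19) ,,,,,,,,
,,,^@,,,
,,,@,@,,
,,,,,@,,
,,,@@,,,
,,,,,,,,
20) ,,,,,,,,
,,<,@,,,
,,,@,@,,
,,,,,@,,
,,,@@,,,
,,,,,,,,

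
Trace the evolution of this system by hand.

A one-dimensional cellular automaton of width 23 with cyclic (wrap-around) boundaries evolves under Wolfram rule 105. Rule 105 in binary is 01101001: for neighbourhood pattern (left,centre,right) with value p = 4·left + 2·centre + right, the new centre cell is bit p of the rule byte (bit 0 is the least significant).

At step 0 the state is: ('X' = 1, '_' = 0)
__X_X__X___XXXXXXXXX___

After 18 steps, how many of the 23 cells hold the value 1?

12

t=0: __X_X__X___XXXXXXXXX___
t=1: X__X_____X_X_______X_XX
t=2: X____XXX__X__XXXXX__XX_
t=3: __XX_X_X_____X___X__XXX
t=4: __XXX_X__XXX___X____X_X
t=5: __X_XX___X_X_X___XX__X_
t=6: X__XXX_X__X_X__X_XX____
t=7: ___X_XX____X____XXX_XX_
t=8: XX__XXX_XX___XX_X_XXXX_
t=9: XX__X_XXXX_X_XXX_XX__XX
t=10: _X___XX__XX_XX_XXXX__X_
t=11: ___X_XX__XXXXXXX__X____
t=12: XX__XXX__X_____X____XXX
t=13: _X__X_X____XXX___XX_X__
t=14: _____X__XX_X_X_X_XXX__X
t=15: _XXX____XXX_X_X_XX_X___
t=16: _X_X_XX_X_XX_X_XXXX__XX
t=17: X_X_XXXX_XXXX_XX__X__XX
t=18: XX_XX__XXX__XXXX_____X_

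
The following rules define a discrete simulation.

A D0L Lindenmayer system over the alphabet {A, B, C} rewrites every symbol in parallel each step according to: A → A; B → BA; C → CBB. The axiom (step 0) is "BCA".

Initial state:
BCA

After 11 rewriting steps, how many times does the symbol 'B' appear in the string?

23

step 0: BCA
step 1: BACBBA
step 2: BAACBBBABAA
step 3: BAAACBBBABABAABAAA
step 4: BAAAACBBBABABAABAABAAABAAAA
step 5: BAAAAACBBBABABAABAABAAABAAABAAAABAAAAA
step 6: BAAAAAACBBBABABAABAABAAABAAABAAAABAAAABAAAAABAAAAAA
step 7: BAAAAAAACBBBABABAABAABAAABAAABAAAABAAAABAAAAABAAAAABAAAAAABAAAAAAA
step 8: BAAAAAAAACBBBABABAABAABAAABAAABAAAABAAAABAAAAABAAAAABAAAAAABAAAAAABAAAAAAABAAAAAAAA
step 9: BAAAAAAAAACBBBABABAABAABAAABAAABAAAABAAAABAAAAABAAAAABAAAAAABAAAAAABAAAAAAABAAAAAAABAAAAAAAABAAAAAAAAA
step 10: BAAAAAAAAAACBBBABABAABAABAAABAAABAAAABAAAABAAAAABAAAAABAAA…AAABAAAAAAABAAAAAAABAAAAAAAABAAAAAAAABAAAAAAAAABAAAAAAAAAA  (len 123)
step 11: BAAAAAAAAAAACBBBABABAABAABAAABAAABAAAABAAAABAAAAABAAAAABAA…AAAAAABAAAAAAAABAAAAAAAAABAAAAAAAAABAAAAAAAAAABAAAAAAAAAAA  (len 146)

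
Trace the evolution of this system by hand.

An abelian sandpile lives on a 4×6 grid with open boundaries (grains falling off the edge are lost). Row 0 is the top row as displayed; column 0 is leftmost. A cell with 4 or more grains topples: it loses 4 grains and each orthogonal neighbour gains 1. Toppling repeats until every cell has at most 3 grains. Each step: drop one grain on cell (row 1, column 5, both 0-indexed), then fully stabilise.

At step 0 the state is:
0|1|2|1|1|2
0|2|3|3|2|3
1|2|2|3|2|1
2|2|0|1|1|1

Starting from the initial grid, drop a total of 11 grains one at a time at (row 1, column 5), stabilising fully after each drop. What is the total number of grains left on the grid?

41

gen 0: 0|1|2|1|1|2
0|2|3|3|2|3
1|2|2|3|2|1
2|2|0|1|1|1
gen 1: 0|1|2|1|1|3
0|2|3|3|3|0
1|2|2|3|2|2
2|2|0|1|1|1
gen 2: 0|1|2|1|1|3
0|2|3|3|3|1
1|2|2|3|2|2
2|2|0|1|1|1
gen 3: 0|1|2|1|1|3
0|2|3|3|3|2
1|2|2|3|2|2
2|2|0|1|1|1
gen 4: 0|1|2|1|1|3
0|2|3|3|3|3
1|2|2|3|2|2
2|2|0|1|1|1
gen 5: 0|1|3|2|3|0
0|3|1|2|2|3
1|3|0|2|1|0
2|2|1|2|2|2
gen 6: 0|1|3|2|3|1
0|3|1|2|3|0
1|3|0|2|1|1
2|2|1|2|2|2
gen 7: 0|1|3|2|3|1
0|3|1|2|3|1
1|3|0|2|1|1
2|2|1|2|2|2
gen 8: 0|1|3|2|3|1
0|3|1|2|3|2
1|3|0|2|1|1
2|2|1|2|2|2
gen 9: 0|1|3|2|3|1
0|3|1|2|3|3
1|3|0|2|1|1
2|2|1|2|2|2
gen 10: 0|1|3|3|0|3
0|3|1|3|1|1
1|3|0|2|2|2
2|2|1|2|2|2
gen 11: 0|1|3|3|0|3
0|3|1|3|1|2
1|3|0|2|2|2
2|2|1|2|2|2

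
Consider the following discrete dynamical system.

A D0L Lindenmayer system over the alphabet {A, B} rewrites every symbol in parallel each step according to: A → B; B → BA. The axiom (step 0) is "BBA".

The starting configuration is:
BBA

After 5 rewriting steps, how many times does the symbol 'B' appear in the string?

t=0: BBA
t=1: BABAB
t=2: BABBABBA
t=3: BABBABABBABAB
t=4: BABBABABBABBABABBABBA
t=5: BABBABABBABBABABBABABBABBABABBABAB

21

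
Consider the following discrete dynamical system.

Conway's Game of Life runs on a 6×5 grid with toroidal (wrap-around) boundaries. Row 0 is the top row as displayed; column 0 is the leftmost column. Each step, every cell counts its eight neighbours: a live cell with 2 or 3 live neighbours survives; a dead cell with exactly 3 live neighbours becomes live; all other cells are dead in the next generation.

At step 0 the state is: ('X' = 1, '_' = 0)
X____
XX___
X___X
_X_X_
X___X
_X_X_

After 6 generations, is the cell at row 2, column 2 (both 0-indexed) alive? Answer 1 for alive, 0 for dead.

1

[0] X____
XX___
X___X
_X_X_
X___X
_X_X_
[1] X_X_X
_X___
__X_X
_X_X_
XX_XX
_X___
[2] X_X__
_XX_X
XXXX_
_X___
_X_XX
_____
[3] X_XX_
____X
___XX
_____
X_X__
XXXXX
[4] _____
X_X__
___XX
___XX
X_X__
_____
[5] _____
___XX
X_X__
X_X__
___XX
_____
[6] _____
___XX
X_X__
X_X__
___XX
_____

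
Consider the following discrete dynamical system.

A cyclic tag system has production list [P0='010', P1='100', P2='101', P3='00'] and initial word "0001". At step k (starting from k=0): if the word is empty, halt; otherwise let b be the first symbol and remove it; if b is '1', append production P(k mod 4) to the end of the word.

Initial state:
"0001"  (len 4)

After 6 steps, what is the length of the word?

[0] "0001"  (len 4)
[1] "001"  (len 3)
[2] "01"  (len 2)
[3] "1"  (len 1)
[4] "00"  (len 2)
[5] "0"  (len 1)
[6] (halted — word empty)

0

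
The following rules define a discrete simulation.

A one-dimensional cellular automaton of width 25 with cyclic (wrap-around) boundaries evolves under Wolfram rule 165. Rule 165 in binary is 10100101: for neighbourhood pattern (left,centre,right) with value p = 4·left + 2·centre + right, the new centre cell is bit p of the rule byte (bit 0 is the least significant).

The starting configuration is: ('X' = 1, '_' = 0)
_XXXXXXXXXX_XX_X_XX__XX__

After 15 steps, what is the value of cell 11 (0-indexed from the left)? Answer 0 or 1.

1

t=0: _XXXXXXXXXX_XX_X_XX__XX__
t=1: __XXXXXXXX_X__XXX_______X
t=2: ___XXXXXX_XX___X__XXXXX_X
t=3: _X__XXXX_X___X_X___XXX_XX
t=4: XX___XX_XX_X_XXX_X__X_X__
t=5: ___X___X__XXX_X_XX__XXX__
t=6: XX_X_X_X___X_XXX_____X__X
t=7: X_XXXXXX_X_XX_X__XXX_X___
t=8: XX_XXXX_XXX__XX___X_XX_X_
t=9: __X_XX_X_X______X_XX__XXX
t=10: __XX__XXXX_XXXX_XX_____X_
t=11: X______XX_X_XX_X___XXX_X_
t=12: X_XXXX___XXX__XX_X__X_XXX
t=13: _X_XX__X__X_____XX__XX_XX
t=14: XXX____X__X_XXX_______X__
t=15: _X__XX_X__XX_X__XXXXX_X__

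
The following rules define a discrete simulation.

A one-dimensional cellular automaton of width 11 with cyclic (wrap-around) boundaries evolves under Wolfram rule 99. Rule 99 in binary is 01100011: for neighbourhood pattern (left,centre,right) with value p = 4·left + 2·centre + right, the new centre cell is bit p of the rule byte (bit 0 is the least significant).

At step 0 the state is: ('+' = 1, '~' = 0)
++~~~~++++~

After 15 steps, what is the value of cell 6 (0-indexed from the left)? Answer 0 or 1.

k=0  ++~~~~++++~
k=1  ~+~+++~~~++
k=2  +~+~~+~++~+
k=3  ++~~+~+~++~
k=4  ~+~+~+~+~++
k=5  +~+~+~+~+~+
k=6  ++~+~+~+~+~
k=7  ~++~+~+~+~+
k=8  +~++~+~+~+~
k=9  ~+~++~+~+~+
k=10  +~+~++~+~+~
k=11  ~+~+~++~+~+
k=12  +~+~+~++~+~
k=13  ~+~+~+~++~+
k=14  +~+~+~+~++~
k=15  ~+~+~+~+~++

0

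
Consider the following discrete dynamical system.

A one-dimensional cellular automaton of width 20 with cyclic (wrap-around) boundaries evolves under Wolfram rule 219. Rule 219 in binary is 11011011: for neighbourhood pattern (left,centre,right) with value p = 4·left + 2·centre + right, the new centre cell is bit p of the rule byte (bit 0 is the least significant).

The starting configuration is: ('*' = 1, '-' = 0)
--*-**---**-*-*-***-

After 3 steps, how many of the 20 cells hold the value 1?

20

step 0: --*-**---**-*-*-***-
step 1: **--*******-----****
step 2: ********************
step 3: ********************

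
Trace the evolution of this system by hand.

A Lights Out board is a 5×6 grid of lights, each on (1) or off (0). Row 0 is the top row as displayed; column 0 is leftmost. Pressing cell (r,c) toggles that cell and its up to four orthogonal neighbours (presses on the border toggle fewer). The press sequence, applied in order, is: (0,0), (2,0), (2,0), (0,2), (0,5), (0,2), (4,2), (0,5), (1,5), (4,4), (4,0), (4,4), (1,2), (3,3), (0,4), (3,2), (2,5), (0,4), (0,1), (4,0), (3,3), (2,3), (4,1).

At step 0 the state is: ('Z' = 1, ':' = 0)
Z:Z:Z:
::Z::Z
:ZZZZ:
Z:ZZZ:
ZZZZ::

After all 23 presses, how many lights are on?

15

step 0: Z:Z:Z:
::Z::Z
:ZZZZ:
Z:ZZZ:
ZZZZ::
step 1: :ZZ:Z:
Z:Z::Z
:ZZZZ:
Z:ZZZ:
ZZZZ::
step 2: :ZZ:Z:
::Z::Z
Z:ZZZ:
::ZZZ:
ZZZZ::
step 3: :ZZ:Z:
Z:Z::Z
:ZZZZ:
Z:ZZZ:
ZZZZ::
step 4: :::ZZ:
Z::::Z
:ZZZZ:
Z:ZZZ:
ZZZZ::
step 5: :::Z:Z
Z:::::
:ZZZZ:
Z:ZZZ:
ZZZZ::
step 6: :ZZ::Z
Z:Z:::
:ZZZZ:
Z:ZZZ:
ZZZZ::
step 7: :ZZ::Z
Z:Z:::
:ZZZZ:
Z::ZZ:
Z:::::
step 8: :ZZ:Z:
Z:Z::Z
:ZZZZ:
Z::ZZ:
Z:::::
step 9: :ZZ:ZZ
Z:Z:Z:
:ZZZZZ
Z::ZZ:
Z:::::
step 10: :ZZ:ZZ
Z:Z:Z:
:ZZZZZ
Z::Z::
Z::ZZZ
step 11: :ZZ:ZZ
Z:Z:Z:
:ZZZZZ
:::Z::
:Z:ZZZ
step 12: :ZZ:ZZ
Z:Z:Z:
:ZZZZZ
:::ZZ:
:Z::::
step 13: :Z::ZZ
ZZ:ZZ:
:Z:ZZZ
:::ZZ:
:Z::::
step 14: :Z::ZZ
ZZ:ZZ:
:Z::ZZ
::Z:::
:Z:Z::
step 15: :Z:Z::
ZZ:Z::
:Z::ZZ
::Z:::
:Z:Z::
step 16: :Z:Z::
ZZ:Z::
:ZZ:ZZ
:Z:Z::
:ZZZ::
step 17: :Z:Z::
ZZ:Z:Z
:ZZ:::
:Z:Z:Z
:ZZZ::
step 18: :Z::ZZ
ZZ:ZZZ
:ZZ:::
:Z:Z:Z
:ZZZ::
step 19: Z:Z:ZZ
Z::ZZZ
:ZZ:::
:Z:Z:Z
:ZZZ::
step 20: Z:Z:ZZ
Z::ZZZ
:ZZ:::
ZZ:Z:Z
Z:ZZ::
step 21: Z:Z:ZZ
Z::ZZZ
:ZZZ::
ZZZ:ZZ
Z:Z:::
step 22: Z:Z:ZZ
Z:::ZZ
:Z::Z:
ZZZZZZ
Z:Z:::
step 23: Z:Z:ZZ
Z:::ZZ
:Z::Z:
Z:ZZZZ
:Z::::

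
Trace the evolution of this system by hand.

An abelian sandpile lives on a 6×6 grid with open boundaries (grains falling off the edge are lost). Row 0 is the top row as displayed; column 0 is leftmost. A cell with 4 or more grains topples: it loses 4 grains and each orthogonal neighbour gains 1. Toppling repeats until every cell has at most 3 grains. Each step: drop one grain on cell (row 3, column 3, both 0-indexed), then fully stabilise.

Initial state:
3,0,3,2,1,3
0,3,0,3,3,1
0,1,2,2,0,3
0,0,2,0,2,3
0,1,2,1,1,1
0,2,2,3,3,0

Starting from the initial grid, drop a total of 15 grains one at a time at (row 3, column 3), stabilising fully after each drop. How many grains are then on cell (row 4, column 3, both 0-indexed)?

t=0: 3,0,3,2,1,3
0,3,0,3,3,1
0,1,2,2,0,3
0,0,2,0,2,3
0,1,2,1,1,1
0,2,2,3,3,0
t=1: 3,0,3,2,1,3
0,3,0,3,3,1
0,1,2,2,0,3
0,0,2,1,2,3
0,1,2,1,1,1
0,2,2,3,3,0
t=2: 3,0,3,2,1,3
0,3,0,3,3,1
0,1,2,2,0,3
0,0,2,2,2,3
0,1,2,1,1,1
0,2,2,3,3,0
t=3: 3,0,3,2,1,3
0,3,0,3,3,1
0,1,2,2,0,3
0,0,2,3,2,3
0,1,2,1,1,1
0,2,2,3,3,0
t=4: 3,0,3,2,1,3
0,3,0,3,3,1
0,1,2,3,0,3
0,0,3,0,3,3
0,1,2,2,1,1
0,2,2,3,3,0
t=5: 3,0,3,2,1,3
0,3,0,3,3,1
0,1,2,3,0,3
0,0,3,1,3,3
0,1,2,2,1,1
0,2,2,3,3,0
t=6: 3,0,3,2,1,3
0,3,0,3,3,1
0,1,2,3,0,3
0,0,3,2,3,3
0,1,2,2,1,1
0,2,2,3,3,0
t=7: 3,0,3,2,1,3
0,3,0,3,3,1
0,1,2,3,0,3
0,0,3,3,3,3
0,1,2,2,1,1
0,2,2,3,3,0
t=8: 3,0,3,3,2,3
0,3,2,1,1,3
0,2,0,3,0,1
0,1,1,3,2,1
0,1,3,3,2,2
0,2,2,3,3,0
t=9: 3,0,3,3,2,3
0,3,2,2,1,3
0,2,1,0,2,1
0,1,3,3,0,2
0,2,1,3,1,3
0,3,0,2,1,1
t=10: 3,0,3,3,2,3
0,3,2,2,1,3
0,2,2,1,2,1
0,2,0,2,1,2
0,2,3,0,2,3
0,3,0,3,1,1
t=11: 3,0,3,3,2,3
0,3,2,2,1,3
0,2,2,1,2,1
0,2,0,3,1,2
0,2,3,0,2,3
0,3,0,3,1,1
t=12: 3,0,3,3,2,3
0,3,2,2,1,3
0,2,2,2,2,1
0,2,1,0,2,2
0,2,3,1,2,3
0,3,0,3,1,1
t=13: 3,0,3,3,2,3
0,3,2,2,1,3
0,2,2,2,2,1
0,2,1,1,2,2
0,2,3,1,2,3
0,3,0,3,1,1
t=14: 3,0,3,3,2,3
0,3,2,2,1,3
0,2,2,2,2,1
0,2,1,2,2,2
0,2,3,1,2,3
0,3,0,3,1,1
t=15: 3,0,3,3,2,3
0,3,2,2,1,3
0,2,2,2,2,1
0,2,1,3,2,2
0,2,3,1,2,3
0,3,0,3,1,1

1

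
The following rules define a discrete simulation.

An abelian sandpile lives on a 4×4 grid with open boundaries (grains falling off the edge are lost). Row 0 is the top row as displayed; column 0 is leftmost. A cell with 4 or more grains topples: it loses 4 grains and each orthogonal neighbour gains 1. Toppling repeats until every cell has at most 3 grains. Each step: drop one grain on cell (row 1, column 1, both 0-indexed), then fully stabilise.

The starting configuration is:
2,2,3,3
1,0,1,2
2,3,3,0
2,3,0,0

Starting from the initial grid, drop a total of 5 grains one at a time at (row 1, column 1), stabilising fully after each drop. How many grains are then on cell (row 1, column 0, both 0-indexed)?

2

0) 2,2,3,3
1,0,1,2
2,3,3,0
2,3,0,0
1) 2,2,3,3
1,1,1,2
2,3,3,0
2,3,0,0
2) 2,2,3,3
1,2,1,2
2,3,3,0
2,3,0,0
3) 2,2,3,3
1,3,1,2
2,3,3,0
2,3,0,0
4) 2,3,3,3
2,1,3,2
3,2,0,1
3,0,2,0
5) 2,3,3,3
2,2,3,2
3,2,0,1
3,0,2,0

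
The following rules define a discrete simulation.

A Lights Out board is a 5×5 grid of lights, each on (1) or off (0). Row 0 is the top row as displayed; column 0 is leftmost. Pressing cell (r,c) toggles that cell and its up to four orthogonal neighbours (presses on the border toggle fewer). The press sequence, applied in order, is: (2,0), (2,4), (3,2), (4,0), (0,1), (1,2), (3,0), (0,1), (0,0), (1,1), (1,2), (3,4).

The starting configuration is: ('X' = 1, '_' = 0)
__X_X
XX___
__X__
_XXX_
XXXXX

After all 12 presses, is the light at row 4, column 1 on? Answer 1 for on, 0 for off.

0

t=0: __X_X
XX___
__X__
_XXX_
XXXXX
t=1: __X_X
_X___
XXX__
XXXX_
XXXXX
t=2: __X_X
_X__X
XXXXX
XXXXX
XXXXX
t=3: __X_X
_X__X
XX_XX
X___X
XX_XX
t=4: __X_X
_X__X
XX_XX
____X
___XX
t=5: XX__X
____X
XX_XX
____X
___XX
t=6: XXX_X
_XXXX
XXXXX
____X
___XX
t=7: XXX_X
_XXXX
_XXXX
XX__X
X__XX
t=8: ____X
__XXX
_XXXX
XX__X
X__XX
t=9: XX__X
X_XXX
_XXXX
XX__X
X__XX
t=10: X___X
_X_XX
__XXX
XX__X
X__XX
t=11: X_X_X
__X_X
___XX
XX__X
X__XX
t=12: X_X_X
__X_X
___X_
XX_X_
X__X_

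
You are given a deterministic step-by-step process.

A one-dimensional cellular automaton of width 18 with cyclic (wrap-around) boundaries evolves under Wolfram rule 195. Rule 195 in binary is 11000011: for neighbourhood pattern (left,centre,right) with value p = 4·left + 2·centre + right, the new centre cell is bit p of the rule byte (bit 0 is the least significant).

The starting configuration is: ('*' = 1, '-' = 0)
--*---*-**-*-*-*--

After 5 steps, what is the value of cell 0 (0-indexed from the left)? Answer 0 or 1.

0

k=0  --*---*-**-*-*-*--
k=1  **--**---*-------*
k=2  **-*-*-**--******-
k=3  -*------*-*-*****-
k=4  *--*****-----****-
k=5  --*-****-****-***-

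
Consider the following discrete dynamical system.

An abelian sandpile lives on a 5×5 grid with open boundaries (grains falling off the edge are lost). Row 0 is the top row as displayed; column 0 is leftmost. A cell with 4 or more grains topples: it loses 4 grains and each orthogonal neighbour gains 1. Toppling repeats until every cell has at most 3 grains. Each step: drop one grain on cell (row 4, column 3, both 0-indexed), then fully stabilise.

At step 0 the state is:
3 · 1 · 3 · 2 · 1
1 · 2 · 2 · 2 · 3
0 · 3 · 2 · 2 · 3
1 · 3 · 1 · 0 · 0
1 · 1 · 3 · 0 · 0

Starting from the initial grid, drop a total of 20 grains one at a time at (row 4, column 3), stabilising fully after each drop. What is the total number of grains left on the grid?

44

gen 0: 3 · 1 · 3 · 2 · 1
1 · 2 · 2 · 2 · 3
0 · 3 · 2 · 2 · 3
1 · 3 · 1 · 0 · 0
1 · 1 · 3 · 0 · 0
gen 1: 3 · 1 · 3 · 2 · 1
1 · 2 · 2 · 2 · 3
0 · 3 · 2 · 2 · 3
1 · 3 · 1 · 0 · 0
1 · 1 · 3 · 1 · 0
gen 2: 3 · 1 · 3 · 2 · 1
1 · 2 · 2 · 2 · 3
0 · 3 · 2 · 2 · 3
1 · 3 · 1 · 0 · 0
1 · 1 · 3 · 2 · 0
gen 3: 3 · 1 · 3 · 2 · 1
1 · 2 · 2 · 2 · 3
0 · 3 · 2 · 2 · 3
1 · 3 · 1 · 0 · 0
1 · 1 · 3 · 3 · 0
gen 4: 3 · 1 · 3 · 2 · 1
1 · 2 · 2 · 2 · 3
0 · 3 · 2 · 2 · 3
1 · 3 · 2 · 1 · 0
1 · 2 · 0 · 1 · 1
gen 5: 3 · 1 · 3 · 2 · 1
1 · 2 · 2 · 2 · 3
0 · 3 · 2 · 2 · 3
1 · 3 · 2 · 1 · 0
1 · 2 · 0 · 2 · 1
gen 6: 3 · 1 · 3 · 2 · 1
1 · 2 · 2 · 2 · 3
0 · 3 · 2 · 2 · 3
1 · 3 · 2 · 1 · 0
1 · 2 · 0 · 3 · 1
gen 7: 3 · 1 · 3 · 2 · 1
1 · 2 · 2 · 2 · 3
0 · 3 · 2 · 2 · 3
1 · 3 · 2 · 2 · 0
1 · 2 · 1 · 0 · 2
gen 8: 3 · 1 · 3 · 2 · 1
1 · 2 · 2 · 2 · 3
0 · 3 · 2 · 2 · 3
1 · 3 · 2 · 2 · 0
1 · 2 · 1 · 1 · 2
gen 9: 3 · 1 · 3 · 2 · 1
1 · 2 · 2 · 2 · 3
0 · 3 · 2 · 2 · 3
1 · 3 · 2 · 2 · 0
1 · 2 · 1 · 2 · 2
gen 10: 3 · 1 · 3 · 2 · 1
1 · 2 · 2 · 2 · 3
0 · 3 · 2 · 2 · 3
1 · 3 · 2 · 2 · 0
1 · 2 · 1 · 3 · 2
gen 11: 3 · 1 · 3 · 2 · 1
1 · 2 · 2 · 2 · 3
0 · 3 · 2 · 2 · 3
1 · 3 · 2 · 3 · 0
1 · 2 · 2 · 0 · 3
gen 12: 3 · 1 · 3 · 2 · 1
1 · 2 · 2 · 2 · 3
0 · 3 · 2 · 2 · 3
1 · 3 · 2 · 3 · 0
1 · 2 · 2 · 1 · 3
gen 13: 3 · 1 · 3 · 2 · 1
1 · 2 · 2 · 2 · 3
0 · 3 · 2 · 2 · 3
1 · 3 · 2 · 3 · 0
1 · 2 · 2 · 2 · 3
gen 14: 3 · 1 · 3 · 2 · 1
1 · 2 · 2 · 2 · 3
0 · 3 · 2 · 2 · 3
1 · 3 · 2 · 3 · 0
1 · 2 · 2 · 3 · 3
gen 15: 3 · 1 · 3 · 2 · 1
1 · 2 · 2 · 2 · 3
0 · 3 · 2 · 3 · 3
1 · 3 · 3 · 0 · 2
1 · 2 · 3 · 2 · 0
gen 16: 3 · 1 · 3 · 2 · 1
1 · 2 · 2 · 2 · 3
0 · 3 · 2 · 3 · 3
1 · 3 · 3 · 0 · 2
1 · 2 · 3 · 3 · 0
gen 17: 3 · 3 · 1 · 0 · 3
2 · 0 · 2 · 2 · 1
1 · 2 · 2 · 2 · 1
2 · 2 · 2 · 3 · 3
2 · 0 · 2 · 1 · 1
gen 18: 3 · 3 · 1 · 0 · 3
2 · 0 · 2 · 2 · 1
1 · 2 · 2 · 2 · 1
2 · 2 · 2 · 3 · 3
2 · 0 · 2 · 2 · 1
gen 19: 3 · 3 · 1 · 0 · 3
2 · 0 · 2 · 2 · 1
1 · 2 · 2 · 2 · 1
2 · 2 · 2 · 3 · 3
2 · 0 · 2 · 3 · 1
gen 20: 3 · 3 · 1 · 0 · 3
2 · 0 · 2 · 2 · 1
1 · 2 · 2 · 3 · 2
2 · 2 · 3 · 1 · 0
2 · 0 · 3 · 1 · 3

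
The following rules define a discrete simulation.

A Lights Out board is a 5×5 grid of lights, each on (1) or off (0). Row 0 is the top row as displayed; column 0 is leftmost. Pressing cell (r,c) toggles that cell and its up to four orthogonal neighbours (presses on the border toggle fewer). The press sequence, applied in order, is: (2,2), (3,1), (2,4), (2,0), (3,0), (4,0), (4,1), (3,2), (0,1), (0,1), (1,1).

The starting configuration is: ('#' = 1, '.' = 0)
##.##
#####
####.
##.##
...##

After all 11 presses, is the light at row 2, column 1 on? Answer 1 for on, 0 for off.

gen 0: ##.##
#####
####.
##.##
...##
gen 1: ##.##
##.##
#....
#####
...##
gen 2: ##.##
##.##
##...
...##
.#.##
gen 3: ##.##
##.#.
##.##
...#.
.#.##
gen 4: ##.##
.#.#.
...##
#..#.
.#.##
gen 5: ##.##
.#.#.
#..##
.#.#.
##.##
gen 6: ##.##
.#.#.
#..##
##.#.
...##
gen 7: ##.##
.#.#.
#..##
#..#.
#####
gen 8: ##.##
.#.#.
#.###
###..
##.##
gen 9: ..###
...#.
#.###
###..
##.##
gen 10: ##.##
.#.#.
#.###
###..
##.##
gen 11: #..##
#.##.
#####
###..
##.##

1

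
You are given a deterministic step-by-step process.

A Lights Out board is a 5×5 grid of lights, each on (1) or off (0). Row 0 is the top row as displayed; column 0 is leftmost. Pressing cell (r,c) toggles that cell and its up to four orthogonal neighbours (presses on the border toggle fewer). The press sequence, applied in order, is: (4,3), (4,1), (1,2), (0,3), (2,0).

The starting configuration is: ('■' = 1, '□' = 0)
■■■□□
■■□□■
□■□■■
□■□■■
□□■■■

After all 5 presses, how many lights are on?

16

gen 0: ■■■□□
■■□□■
□■□■■
□■□■■
□□■■■
gen 1: ■■■□□
■■□□■
□■□■■
□■□□■
□□□□□
gen 2: ■■■□□
■■□□■
□■□■■
□□□□■
■■■□□
gen 3: ■■□□□
■□■■■
□■■■■
□□□□■
■■■□□
gen 4: ■■■■■
■□■□■
□■■■■
□□□□■
■■■□□
gen 5: ■■■■■
□□■□■
■□■■■
■□□□■
■■■□□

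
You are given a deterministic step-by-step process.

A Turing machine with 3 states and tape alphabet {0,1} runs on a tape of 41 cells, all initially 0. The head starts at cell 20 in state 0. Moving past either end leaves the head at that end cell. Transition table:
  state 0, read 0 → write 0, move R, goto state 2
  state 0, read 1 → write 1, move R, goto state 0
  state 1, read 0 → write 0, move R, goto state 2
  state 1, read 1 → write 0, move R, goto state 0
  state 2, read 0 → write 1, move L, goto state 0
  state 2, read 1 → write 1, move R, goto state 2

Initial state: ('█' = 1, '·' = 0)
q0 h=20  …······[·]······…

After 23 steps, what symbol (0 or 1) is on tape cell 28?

t=0: q0 h=20  …······[·]······…
t=1: q2 h=21  …······[·]······…
t=2: q0 h=20  …······[·]█·····…
t=3: q2 h=21  …······[█]······…
t=4: q2 h=22  …·····█[·]······…
t=5: q0 h=21  …······[█]█·····…
t=6: q0 h=22  …·····█[█]······…
t=7: q0 h=23  …····██[·]······…
t=8: q2 h=24  …···██·[·]······…
t=9: q0 h=23  …····██[·]█·····…
t=10: q2 h=24  …···██·[█]······…
t=11: q2 h=25  …··██·█[·]······…
t=12: q0 h=24  …···██·[█]█·····…
t=13: q0 h=25  …··██·█[█]······…
t=14: q0 h=26  …·██·██[·]······…
t=15: q2 h=27  …██·██·[·]······…
t=16: q0 h=26  …·██·██[·]█·····…
t=17: q2 h=27  …██·██·[█]······…
t=18: q2 h=28  …█·██·█[·]······…
t=19: q0 h=27  …██·██·[█]█·····…
t=20: q0 h=28  …█·██·█[█]······…
t=21: q0 h=29  …·██·██[·]······…
t=22: q2 h=30  …██·██·[·]······…
t=23: q0 h=29  …·██·██[·]█·····…

1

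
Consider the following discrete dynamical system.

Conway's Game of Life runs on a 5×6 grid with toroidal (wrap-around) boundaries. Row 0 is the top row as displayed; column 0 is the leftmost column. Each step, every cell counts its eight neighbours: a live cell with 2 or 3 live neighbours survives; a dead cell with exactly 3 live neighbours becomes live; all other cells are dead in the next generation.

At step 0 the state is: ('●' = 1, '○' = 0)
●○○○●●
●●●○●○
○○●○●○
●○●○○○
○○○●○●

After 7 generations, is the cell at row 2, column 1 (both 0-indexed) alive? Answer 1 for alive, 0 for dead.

0) ●○○○●●
●●●○●○
○○●○●○
●○●○○○
○○○●○●
1) ○○●○○○
●○●○●○
●○●○○○
○●●○●●
○●○●○○
2) ○○●○○○
○○●○○●
●○●○●○
○○○○●●
●●○●●○
3) ●○●○●●
○○●○○●
●●○○●○
○○●○○○
●●●●●○
4) ○○○○○○
○○●○○○
●●●●○●
○○○○●○
●○○○●○
5) ○○○○○○
●○●●○○
●●●●●●
○○●○●○
○○○○○●
6) ○○○○○○
●○○○○○
●○○○○○
○○●○○○
○○○○○○
7) ○○○○○○
○○○○○○
○●○○○○
○○○○○○
○○○○○○

1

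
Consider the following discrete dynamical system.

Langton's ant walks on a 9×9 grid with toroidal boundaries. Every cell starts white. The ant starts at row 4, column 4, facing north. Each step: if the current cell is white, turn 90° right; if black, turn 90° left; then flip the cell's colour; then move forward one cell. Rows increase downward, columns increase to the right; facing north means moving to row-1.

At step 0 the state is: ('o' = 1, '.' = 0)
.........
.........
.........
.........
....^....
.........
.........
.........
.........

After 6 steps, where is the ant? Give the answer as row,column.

3,3

0) .........
.........
.........
.........
....^....
.........
.........
.........
.........
1) .........
.........
.........
.........
....o>...
.........
.........
.........
.........
2) .........
.........
.........
.........
....oo...
.....v...
.........
.........
.........
3) .........
.........
.........
.........
....oo...
....<o...
.........
.........
.........
4) .........
.........
.........
.........
....^o...
....oo...
.........
.........
.........
5) .........
.........
.........
.........
...<.o...
....oo...
.........
.........
.........
6) .........
.........
.........
...^.....
...o.o...
....oo...
.........
.........
.........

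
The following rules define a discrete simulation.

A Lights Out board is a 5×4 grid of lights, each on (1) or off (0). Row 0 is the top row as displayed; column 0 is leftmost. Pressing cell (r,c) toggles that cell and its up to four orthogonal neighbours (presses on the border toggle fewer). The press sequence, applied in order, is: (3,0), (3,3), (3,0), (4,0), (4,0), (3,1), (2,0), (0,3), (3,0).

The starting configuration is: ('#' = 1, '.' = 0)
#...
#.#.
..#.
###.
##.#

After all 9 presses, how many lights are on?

[0] #...
#.#.
..#.
###.
##.#
[1] #...
#.#.
#.#.
..#.
.#.#
[2] #...
#.#.
#.##
...#
.#..
[3] #...
#.#.
..##
##.#
##..
[4] #...
#.#.
..##
.#.#
....
[5] #...
#.#.
..##
##.#
##..
[6] #...
#.#.
.###
..##
#...
[7] #...
..#.
#.##
#.##
#...
[8] #.##
..##
#.##
#.##
#...
[9] #.##
..##
..##
.###
....

10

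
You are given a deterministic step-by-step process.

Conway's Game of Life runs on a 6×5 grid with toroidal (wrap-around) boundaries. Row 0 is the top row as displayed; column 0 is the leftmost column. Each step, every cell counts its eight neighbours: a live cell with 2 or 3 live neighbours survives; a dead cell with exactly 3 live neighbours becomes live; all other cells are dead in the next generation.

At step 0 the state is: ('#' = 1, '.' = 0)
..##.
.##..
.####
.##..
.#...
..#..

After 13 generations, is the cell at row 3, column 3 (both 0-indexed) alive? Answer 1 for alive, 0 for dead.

1

k=0  ..##.
.##..
.####
.##..
.#...
..#..
k=1  ...#.
#...#
.....
.....
.#...
.###.
k=2  ##.#.
....#
.....
.....
.#...
.#.#.
k=3  ##.#.
#...#
.....
.....
..#..
.#..#
k=4  .###.
##..#
.....
.....
.....
.#.##
k=5  .....
##.##
#....
.....
.....
##.##
k=6  .....
##..#
##...
.....
#...#
#...#
k=7  .#...
.#..#
.#..#
.#..#
#...#
#...#
k=8  .#..#
.##..
.####
.#.##
.#.#.
.#..#
k=9  .#.#.
....#
....#
.#...
.#.#.
.#.##
k=10  ...#.
#..##
#....
#.#..
.#.##
.#.##
k=11  .....
#..#.
#..#.
#.##.
.#...
.....
k=12  .....
.....
#..#.
#.##.
.##..
.....
k=13  .....
.....
.###.
#..#.
.###.
.....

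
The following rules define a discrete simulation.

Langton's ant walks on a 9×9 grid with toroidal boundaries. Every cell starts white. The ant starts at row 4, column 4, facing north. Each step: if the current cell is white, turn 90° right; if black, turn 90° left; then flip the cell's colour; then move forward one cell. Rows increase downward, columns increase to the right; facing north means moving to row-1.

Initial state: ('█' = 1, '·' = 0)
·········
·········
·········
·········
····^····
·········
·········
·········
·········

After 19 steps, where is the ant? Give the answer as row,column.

t=0: ·········
·········
·········
·········
····^····
·········
·········
·········
·········
t=1: ·········
·········
·········
·········
····█>···
·········
·········
·········
·········
t=2: ·········
·········
·········
·········
····██···
·····v···
·········
·········
·········
t=3: ·········
·········
·········
·········
····██···
····<█···
·········
·········
·········
t=4: ·········
·········
·········
·········
····^█···
····██···
·········
·········
·········
t=5: ·········
·········
·········
·········
···<·█···
····██···
·········
·········
·········
t=6: ·········
·········
·········
···^·····
···█·█···
····██···
·········
·········
·········
t=7: ·········
·········
·········
···█>····
···█·█···
····██···
·········
·········
·········
t=8: ·········
·········
·········
···██····
···█v█···
····██···
·········
·········
·········
t=9: ·········
·········
·········
···██····
···<██···
····██···
·········
·········
·········
t=10: ·········
·········
·········
···██····
····██···
···v██···
·········
·········
·········
t=11: ·········
·········
·········
···██····
····██···
··<███···
·········
·········
·········
t=12: ·········
·········
·········
···██····
··^·██···
··████···
·········
·········
·········
t=13: ·········
·········
·········
···██····
··█>██···
··████···
·········
·········
·········
t=14: ·········
·········
·········
···██····
··████···
··█v██···
·········
·········
·········
t=15: ·········
·········
·········
···██····
··████···
··█·>█···
·········
·········
·········
t=16: ·········
·········
·········
···██····
··██^█···
··█··█···
·········
·········
·········
t=17: ·········
·········
·········
···██····
··█<·█···
··█··█···
·········
·········
·········
t=18: ·········
·········
·········
···██····
··█··█···
··█v·█···
·········
·········
·········
t=19: ·········
·········
·········
···██····
··█··█···
··<█·█···
·········
·········
·········

5,2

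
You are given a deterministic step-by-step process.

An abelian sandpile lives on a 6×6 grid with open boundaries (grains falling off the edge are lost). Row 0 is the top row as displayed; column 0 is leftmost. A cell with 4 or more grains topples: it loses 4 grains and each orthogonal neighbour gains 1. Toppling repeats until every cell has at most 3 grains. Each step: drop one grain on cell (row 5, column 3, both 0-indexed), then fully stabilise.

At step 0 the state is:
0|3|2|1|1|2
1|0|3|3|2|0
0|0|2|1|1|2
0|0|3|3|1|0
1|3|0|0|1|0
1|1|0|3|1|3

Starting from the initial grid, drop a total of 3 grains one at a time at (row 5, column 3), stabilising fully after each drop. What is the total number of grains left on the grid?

47

k=0  0|3|2|1|1|2
1|0|3|3|2|0
0|0|2|1|1|2
0|0|3|3|1|0
1|3|0|0|1|0
1|1|0|3|1|3
k=1  0|3|2|1|1|2
1|0|3|3|2|0
0|0|2|1|1|2
0|0|3|3|1|0
1|3|0|1|1|0
1|1|1|0|2|3
k=2  0|3|2|1|1|2
1|0|3|3|2|0
0|0|2|1|1|2
0|0|3|3|1|0
1|3|0|1|1|0
1|1|1|1|2|3
k=3  0|3|2|1|1|2
1|0|3|3|2|0
0|0|2|1|1|2
0|0|3|3|1|0
1|3|0|1|1|0
1|1|1|2|2|3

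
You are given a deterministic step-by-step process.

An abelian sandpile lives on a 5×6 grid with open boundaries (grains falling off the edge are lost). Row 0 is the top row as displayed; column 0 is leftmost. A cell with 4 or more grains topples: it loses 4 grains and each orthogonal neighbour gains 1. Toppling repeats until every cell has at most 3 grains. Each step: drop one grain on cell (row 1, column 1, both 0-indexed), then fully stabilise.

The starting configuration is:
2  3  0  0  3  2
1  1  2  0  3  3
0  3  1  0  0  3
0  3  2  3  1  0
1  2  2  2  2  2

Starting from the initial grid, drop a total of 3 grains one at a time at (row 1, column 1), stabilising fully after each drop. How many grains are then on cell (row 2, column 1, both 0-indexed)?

[0] 2  3  0  0  3  2
1  1  2  0  3  3
0  3  1  0  0  3
0  3  2  3  1  0
1  2  2  2  2  2
[1] 2  3  0  0  3  2
1  2  2  0  3  3
0  3  1  0  0  3
0  3  2  3  1  0
1  2  2  2  2  2
[2] 2  3  0  0  3  2
1  3  2  0  3  3
0  3  1  0  0  3
0  3  2  3  1  0
1  2  2  2  2  2
[3] 3  0  1  0  3  2
2  2  3  0  3  3
1  1  2  0  0  3
1  0  3  3  1  0
1  3  2  2  2  2

1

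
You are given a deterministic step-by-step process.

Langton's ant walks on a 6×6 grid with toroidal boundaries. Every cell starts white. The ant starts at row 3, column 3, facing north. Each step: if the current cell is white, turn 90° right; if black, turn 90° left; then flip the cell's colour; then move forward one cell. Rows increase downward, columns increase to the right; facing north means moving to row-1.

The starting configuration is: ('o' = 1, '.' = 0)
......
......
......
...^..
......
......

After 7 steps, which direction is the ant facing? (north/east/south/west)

east

k=0  ......
......
......
...^..
......
......
k=1  ......
......
......
...o>.
......
......
k=2  ......
......
......
...oo.
....v.
......
k=3  ......
......
......
...oo.
...<o.
......
k=4  ......
......
......
...^o.
...oo.
......
k=5  ......
......
......
..<.o.
...oo.
......
k=6  ......
......
..^...
..o.o.
...oo.
......
k=7  ......
......
..o>..
..o.o.
...oo.
......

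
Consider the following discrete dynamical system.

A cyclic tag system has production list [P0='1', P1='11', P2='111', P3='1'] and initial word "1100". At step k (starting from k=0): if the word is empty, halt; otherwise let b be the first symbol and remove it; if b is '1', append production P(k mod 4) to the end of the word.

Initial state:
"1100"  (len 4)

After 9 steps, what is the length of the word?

6

t=0: "1100"  (len 4)
t=1: "1001"  (len 4)
t=2: "00111"  (len 5)
t=3: "0111"  (len 4)
t=4: "111"  (len 3)
t=5: "111"  (len 3)
t=6: "1111"  (len 4)
t=7: "111111"  (len 6)
t=8: "111111"  (len 6)
t=9: "111111"  (len 6)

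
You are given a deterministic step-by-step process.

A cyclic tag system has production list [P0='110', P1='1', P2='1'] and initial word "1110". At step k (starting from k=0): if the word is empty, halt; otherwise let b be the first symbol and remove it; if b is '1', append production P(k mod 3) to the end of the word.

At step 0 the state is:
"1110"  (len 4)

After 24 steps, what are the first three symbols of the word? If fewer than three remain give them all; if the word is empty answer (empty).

gen 0: "1110"  (len 4)
gen 1: "110110"  (len 6)
gen 2: "101101"  (len 6)
gen 3: "011011"  (len 6)
gen 4: "11011"  (len 5)
gen 5: "10111"  (len 5)
gen 6: "01111"  (len 5)
gen 7: "1111"  (len 4)
gen 8: "1111"  (len 4)
gen 9: "1111"  (len 4)
gen 10: "111110"  (len 6)
gen 11: "111101"  (len 6)
gen 12: "111011"  (len 6)
gen 13: "11011110"  (len 8)
gen 14: "10111101"  (len 8)
gen 15: "01111011"  (len 8)
gen 16: "1111011"  (len 7)
gen 17: "1110111"  (len 7)
gen 18: "1101111"  (len 7)
gen 19: "101111110"  (len 9)
gen 20: "011111101"  (len 9)
gen 21: "11111101"  (len 8)
gen 22: "1111101110"  (len 10)
gen 23: "1111011101"  (len 10)
gen 24: "1110111011"  (len 10)

111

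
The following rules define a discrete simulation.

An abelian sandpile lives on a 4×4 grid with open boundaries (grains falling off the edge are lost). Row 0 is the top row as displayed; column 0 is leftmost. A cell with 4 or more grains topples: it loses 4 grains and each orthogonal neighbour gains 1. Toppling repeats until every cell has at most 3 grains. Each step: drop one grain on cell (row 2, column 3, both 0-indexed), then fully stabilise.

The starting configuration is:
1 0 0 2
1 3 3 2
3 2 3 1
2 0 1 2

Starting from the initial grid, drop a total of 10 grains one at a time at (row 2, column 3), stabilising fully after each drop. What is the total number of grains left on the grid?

28

[0] 1 0 0 2
1 3 3 2
3 2 3 1
2 0 1 2
[1] 1 0 0 2
1 3 3 2
3 2 3 2
2 0 1 2
[2] 1 0 0 2
1 3 3 2
3 2 3 3
2 0 1 2
[3] 1 1 1 3
3 1 2 0
0 1 2 2
3 1 2 3
[4] 1 1 1 3
3 1 2 0
0 1 2 3
3 1 2 3
[5] 1 1 1 3
3 1 2 1
0 1 3 1
3 1 3 0
[6] 1 1 1 3
3 1 2 1
0 1 3 2
3 1 3 0
[7] 1 1 1 3
3 1 2 1
0 1 3 3
3 1 3 0
[8] 1 1 1 3
3 1 3 2
0 2 1 1
3 2 0 2
[9] 1 1 1 3
3 1 3 2
0 2 1 2
3 2 0 2
[10] 1 1 1 3
3 1 3 2
0 2 1 3
3 2 0 2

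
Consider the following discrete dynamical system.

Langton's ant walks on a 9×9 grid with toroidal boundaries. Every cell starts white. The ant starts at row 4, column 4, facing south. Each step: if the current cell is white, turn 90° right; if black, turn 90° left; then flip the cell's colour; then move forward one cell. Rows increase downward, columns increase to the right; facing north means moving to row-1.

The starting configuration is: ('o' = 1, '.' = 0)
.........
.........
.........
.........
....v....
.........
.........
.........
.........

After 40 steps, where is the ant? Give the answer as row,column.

2,4

0) .........
.........
.........
.........
....v....
.........
.........
.........
.........
1) .........
.........
.........
.........
...<o....
.........
.........
.........
.........
2) .........
.........
.........
...^.....
...oo....
.........
.........
.........
.........
3) .........
.........
.........
...o>....
...oo....
.........
.........
.........
.........
4) .........
.........
.........
...oo....
...ov....
.........
.........
.........
.........
5) .........
.........
.........
...oo....
...o.>...
.........
.........
.........
.........
6) .........
.........
.........
...oo....
...o.o...
.....v...
.........
.........
.........
7) .........
.........
.........
...oo....
...o.o...
....<o...
.........
.........
.........
8) .........
.........
.........
...oo....
...o^o...
....oo...
.........
.........
.........
9) .........
.........
.........
...oo....
...oo>...
....oo...
.........
.........
.........
10) .........
.........
.........
...oo^...
...oo....
....oo...
.........
.........
.........
11) .........
.........
.........
...ooo>..
...oo....
....oo...
.........
.........
.........
12) .........
.........
.........
...oooo..
...oo.v..
....oo...
.........
.........
.........
13) .........
.........
.........
...oooo..
...oo<o..
....oo...
.........
.........
.........
14) .........
.........
.........
...oo^o..
...oooo..
....oo...
.........
.........
.........
15) .........
.........
.........
...o<.o..
...oooo..
....oo...
.........
.........
.........
16) .........
.........
.........
...o..o..
...ovoo..
....oo...
.........
.........
.........
17) .........
.........
.........
...o..o..
...o.>o..
....oo...
.........
.........
.........
18) .........
.........
.........
...o.^o..
...o..o..
....oo...
.........
.........
.........
19) .........
.........
.........
...o.o>..
...o..o..
....oo...
.........
.........
.........
20) .........
.........
......^..
...o.o...
...o..o..
....oo...
.........
.........
.........
21) .........
.........
......o>.
...o.o...
...o..o..
....oo...
.........
.........
.........
22) .........
.........
......oo.
...o.o.v.
...o..o..
....oo...
.........
.........
.........
23) .........
.........
......oo.
...o.o<o.
...o..o..
....oo...
.........
.........
.........
24) .........
.........
......^o.
...o.ooo.
...o..o..
....oo...
.........
.........
.........
25) .........
.........
.....<.o.
...o.ooo.
...o..o..
....oo...
.........
.........
.........
26) .........
.....^...
.....o.o.
...o.ooo.
...o..o..
....oo...
.........
.........
.........
27) .........
.....o>..
.....o.o.
...o.ooo.
...o..o..
....oo...
.........
.........
.........
28) .........
.....oo..
.....ovo.
...o.ooo.
...o..o..
....oo...
.........
.........
.........
29) .........
.....oo..
.....<oo.
...o.ooo.
...o..o..
....oo...
.........
.........
.........
30) .........
.....oo..
......oo.
...o.voo.
...o..o..
....oo...
.........
.........
.........
31) .........
.....oo..
......oo.
...o..>o.
...o..o..
....oo...
.........
.........
.........
32) .........
.....oo..
......^o.
...o...o.
...o..o..
....oo...
.........
.........
.........
33) .........
.....oo..
.....<.o.
...o...o.
...o..o..
....oo...
.........
.........
.........
34) .........
.....^o..
.....o.o.
...o...o.
...o..o..
....oo...
.........
.........
.........
35) .........
....<.o..
.....o.o.
...o...o.
...o..o..
....oo...
.........
.........
.........
36) ....^....
....o.o..
.....o.o.
...o...o.
...o..o..
....oo...
.........
.........
.........
37) ....o>...
....o.o..
.....o.o.
...o...o.
...o..o..
....oo...
.........
.........
.........
38) ....oo...
....ovo..
.....o.o.
...o...o.
...o..o..
....oo...
.........
.........
.........
39) ....oo...
....<oo..
.....o.o.
...o...o.
...o..o..
....oo...
.........
.........
.........
40) ....oo...
.....oo..
....vo.o.
...o...o.
...o..o..
....oo...
.........
.........
.........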